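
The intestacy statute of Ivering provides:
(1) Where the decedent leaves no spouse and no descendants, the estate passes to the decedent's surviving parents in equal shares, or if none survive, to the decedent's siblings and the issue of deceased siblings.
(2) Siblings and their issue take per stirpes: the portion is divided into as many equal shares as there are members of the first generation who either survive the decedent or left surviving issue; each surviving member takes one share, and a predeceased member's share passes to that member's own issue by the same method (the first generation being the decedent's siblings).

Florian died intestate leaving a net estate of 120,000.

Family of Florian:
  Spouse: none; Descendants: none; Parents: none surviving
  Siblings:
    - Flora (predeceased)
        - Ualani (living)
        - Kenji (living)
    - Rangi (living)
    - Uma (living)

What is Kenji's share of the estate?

The entire 120,000 passes to the siblings and their issue.
That amount (120,000) is divided into 3 shares of 40,000: Rangi and Uma each take 40,000; Flora's 40,000 share passes to Flora's issue.
Flora's share (40,000) is divided into 2 shares of 20,000: Ualani and Kenji each take 20,000.

Kenji receives 20,000.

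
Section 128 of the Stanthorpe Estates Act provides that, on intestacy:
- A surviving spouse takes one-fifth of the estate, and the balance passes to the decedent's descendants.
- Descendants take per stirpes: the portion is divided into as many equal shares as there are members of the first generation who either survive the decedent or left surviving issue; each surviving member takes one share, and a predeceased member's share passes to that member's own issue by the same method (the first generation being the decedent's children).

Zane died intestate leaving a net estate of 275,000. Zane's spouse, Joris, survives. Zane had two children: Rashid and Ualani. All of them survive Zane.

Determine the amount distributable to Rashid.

Rashid receives 110,000.

Joris takes one-fifth of 275,000 = 55,000. The remaining 220,000 passes to the descendants.
The descendants' portion (220,000) is divided into 2 shares of 110,000: Rashid and Ualani each take 110,000.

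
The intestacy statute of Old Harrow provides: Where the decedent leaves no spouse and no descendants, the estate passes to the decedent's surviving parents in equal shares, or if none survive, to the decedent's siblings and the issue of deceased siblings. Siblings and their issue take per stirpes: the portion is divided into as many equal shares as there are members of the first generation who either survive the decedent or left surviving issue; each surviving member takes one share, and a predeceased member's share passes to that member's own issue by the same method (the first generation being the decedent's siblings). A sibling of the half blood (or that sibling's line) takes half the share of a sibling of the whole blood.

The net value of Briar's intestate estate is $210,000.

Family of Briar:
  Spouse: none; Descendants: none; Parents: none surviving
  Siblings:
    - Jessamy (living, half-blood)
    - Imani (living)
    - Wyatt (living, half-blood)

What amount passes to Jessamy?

Jessamy receives $52,500.

The entire $210,000 passes to the siblings and their issue.
Counting each half-blood sibling's line as half a unit, there are 2 units in $210,000, so one unit is $105,000. Whole-blood lines (Imani) take $105,000 each; half-blood lines (Jessamy and Wyatt) take $52,500 each.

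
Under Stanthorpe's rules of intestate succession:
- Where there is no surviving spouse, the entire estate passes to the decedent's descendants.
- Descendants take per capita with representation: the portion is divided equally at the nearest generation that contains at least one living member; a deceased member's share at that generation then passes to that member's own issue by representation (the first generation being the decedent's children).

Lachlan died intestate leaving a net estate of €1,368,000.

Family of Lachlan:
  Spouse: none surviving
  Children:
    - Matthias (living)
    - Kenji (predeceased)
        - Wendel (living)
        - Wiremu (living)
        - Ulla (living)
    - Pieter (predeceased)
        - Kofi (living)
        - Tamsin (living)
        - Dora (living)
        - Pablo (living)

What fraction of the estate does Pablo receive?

Pablo receives 1/12 of the estate.

The entire €1,368,000 passes to the descendants.
That amount (€1,368,000) is divided into 3 shares of €456,000: Matthias takes €456,000; Kenji's €456,000 share passes to Kenji's issue; Pieter's €456,000 share passes to Pieter's issue.
Kenji's share (€456,000) is divided into 3 shares of €152,000: Wendel, Wiremu, and Ulla each take €152,000.
Pieter's share (€456,000) is divided into 4 shares of €114,000: Kofi, Tamsin, Dora, and Pablo each take €114,000.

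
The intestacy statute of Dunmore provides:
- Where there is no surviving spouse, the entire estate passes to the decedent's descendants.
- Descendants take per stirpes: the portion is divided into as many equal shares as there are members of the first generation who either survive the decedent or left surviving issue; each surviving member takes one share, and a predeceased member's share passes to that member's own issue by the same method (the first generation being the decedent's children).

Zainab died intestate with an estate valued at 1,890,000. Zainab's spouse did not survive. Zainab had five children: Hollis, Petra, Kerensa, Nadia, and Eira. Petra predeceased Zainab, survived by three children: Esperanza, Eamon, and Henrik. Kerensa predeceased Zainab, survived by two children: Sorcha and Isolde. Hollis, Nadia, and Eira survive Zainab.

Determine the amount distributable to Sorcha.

The entire 1,890,000 passes to the descendants.
That amount (1,890,000) is divided into 5 shares of 378,000: Hollis, Nadia, and Eira each take 378,000; Petra's 378,000 share passes to Petra's issue; Kerensa's 378,000 share passes to Kerensa's issue.
Petra's share (378,000) is divided into 3 shares of 126,000: Esperanza, Eamon, and Henrik each take 126,000.
Kerensa's share (378,000) is divided into 2 shares of 189,000: Sorcha and Isolde each take 189,000.

Sorcha receives 189,000.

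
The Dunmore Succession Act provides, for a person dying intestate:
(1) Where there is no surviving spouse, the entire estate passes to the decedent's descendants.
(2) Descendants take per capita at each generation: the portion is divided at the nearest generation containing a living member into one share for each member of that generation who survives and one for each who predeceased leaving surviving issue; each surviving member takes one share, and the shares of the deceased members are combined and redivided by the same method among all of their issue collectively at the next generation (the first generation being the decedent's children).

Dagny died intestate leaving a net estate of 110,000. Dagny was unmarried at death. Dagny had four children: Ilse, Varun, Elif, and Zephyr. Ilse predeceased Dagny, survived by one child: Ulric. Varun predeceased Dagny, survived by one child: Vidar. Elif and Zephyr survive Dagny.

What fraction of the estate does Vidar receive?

The entire 110,000 passes to the descendants.
That amount (110,000) is divided at the children's generation into 4 shares of 27,500. Elif and Zephyr each take 27,500. The 2 shares of the deceased (Ilse and Varun) are combined into a pool of 55,000.
That pool (55,000) is divided at the grandchildren's generation equally among Ulric and Vidar: 27,500 each.

Vidar receives 1/4 of the estate.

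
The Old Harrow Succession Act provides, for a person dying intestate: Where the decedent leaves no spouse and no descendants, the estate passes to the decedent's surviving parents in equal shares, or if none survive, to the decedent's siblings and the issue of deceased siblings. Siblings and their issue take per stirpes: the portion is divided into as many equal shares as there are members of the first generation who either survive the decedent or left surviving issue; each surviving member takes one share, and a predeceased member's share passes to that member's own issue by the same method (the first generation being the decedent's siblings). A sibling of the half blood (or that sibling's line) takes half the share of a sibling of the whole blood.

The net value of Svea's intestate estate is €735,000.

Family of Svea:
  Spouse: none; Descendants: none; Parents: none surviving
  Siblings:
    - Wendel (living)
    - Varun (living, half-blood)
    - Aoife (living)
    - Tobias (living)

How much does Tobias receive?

The entire €735,000 passes to the siblings and their issue.
Counting each half-blood sibling's line as half a unit, there are 7/2 units in €735,000, so one unit is €210,000. Whole-blood lines (Wendel, Aoife, and Tobias) take €210,000 each; half-blood lines (Varun) take €105,000 each.

Tobias receives €210,000.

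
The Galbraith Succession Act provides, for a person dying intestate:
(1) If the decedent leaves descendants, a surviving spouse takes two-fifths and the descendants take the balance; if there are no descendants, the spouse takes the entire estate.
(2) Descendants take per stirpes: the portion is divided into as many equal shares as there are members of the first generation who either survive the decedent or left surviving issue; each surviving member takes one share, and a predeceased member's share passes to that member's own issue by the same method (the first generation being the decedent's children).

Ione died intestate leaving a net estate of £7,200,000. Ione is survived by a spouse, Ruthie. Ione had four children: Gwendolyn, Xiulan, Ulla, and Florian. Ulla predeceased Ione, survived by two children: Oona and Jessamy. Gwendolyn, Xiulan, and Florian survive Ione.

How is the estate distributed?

Ruthie: £2,880,000; Gwendolyn: £1,080,000; Xiulan: £1,080,000; Oona: £540,000; Jessamy: £540,000; Florian: £1,080,000

Ruthie takes two-fifths of £7,200,000 = £2,880,000. The remaining £4,320,000 passes to the descendants.
The descendants' portion (£4,320,000) is divided into 4 shares of £1,080,000: Gwendolyn, Xiulan, and Florian each take £1,080,000; Ulla's £1,080,000 share passes to Ulla's issue.
Ulla's share (£1,080,000) is divided into 2 shares of £540,000: Oona and Jessamy each take £540,000.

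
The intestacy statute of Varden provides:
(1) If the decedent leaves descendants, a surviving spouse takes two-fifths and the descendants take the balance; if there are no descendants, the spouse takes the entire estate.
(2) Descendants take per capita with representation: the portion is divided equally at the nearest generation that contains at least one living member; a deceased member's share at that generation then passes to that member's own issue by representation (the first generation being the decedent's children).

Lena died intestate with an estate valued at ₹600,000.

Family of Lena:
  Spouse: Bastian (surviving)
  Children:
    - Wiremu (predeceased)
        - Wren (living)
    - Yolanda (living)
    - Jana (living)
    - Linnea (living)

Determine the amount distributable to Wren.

Bastian takes two-fifths of ₹600,000 = ₹240,000. The remaining ₹360,000 passes to the descendants.
The descendants' portion (₹360,000) is divided into 4 shares of ₹90,000: Yolanda, Jana, and Linnea each take ₹90,000; Wiremu's ₹90,000 share passes to Wiremu's issue.
Wiremu's share (₹90,000) passes entirely to Wren.

Wren receives ₹90,000.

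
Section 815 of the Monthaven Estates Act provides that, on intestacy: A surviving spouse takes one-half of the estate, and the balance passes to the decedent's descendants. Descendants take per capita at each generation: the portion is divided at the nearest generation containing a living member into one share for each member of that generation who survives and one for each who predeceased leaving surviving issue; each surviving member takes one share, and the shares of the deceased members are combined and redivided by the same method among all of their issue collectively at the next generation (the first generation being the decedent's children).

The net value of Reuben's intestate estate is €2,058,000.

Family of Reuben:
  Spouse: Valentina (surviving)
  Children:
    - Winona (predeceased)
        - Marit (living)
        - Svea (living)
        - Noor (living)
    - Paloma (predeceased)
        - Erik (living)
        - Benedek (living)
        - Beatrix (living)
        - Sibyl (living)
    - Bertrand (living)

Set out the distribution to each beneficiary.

Valentina takes one-half of €2,058,000 = €1,029,000. The remaining €1,029,000 passes to the descendants.
The descendants' portion (€1,029,000) is divided at the children's generation into 3 shares of €343,000. Bertrand takes €343,000. The 2 shares of the deceased (Winona and Paloma) are combined into a pool of €686,000.
That pool (€686,000) is divided at the grandchildren's generation equally among Marit, Svea, Noor, Erik, Benedek, Beatrix, and Sibyl: €98,000 each.

Valentina: €1,029,000; Marit: €98,000; Svea: €98,000; Noor: €98,000; Erik: €98,000; Benedek: €98,000; Beatrix: €98,000; Sibyl: €98,000; Bertrand: €343,000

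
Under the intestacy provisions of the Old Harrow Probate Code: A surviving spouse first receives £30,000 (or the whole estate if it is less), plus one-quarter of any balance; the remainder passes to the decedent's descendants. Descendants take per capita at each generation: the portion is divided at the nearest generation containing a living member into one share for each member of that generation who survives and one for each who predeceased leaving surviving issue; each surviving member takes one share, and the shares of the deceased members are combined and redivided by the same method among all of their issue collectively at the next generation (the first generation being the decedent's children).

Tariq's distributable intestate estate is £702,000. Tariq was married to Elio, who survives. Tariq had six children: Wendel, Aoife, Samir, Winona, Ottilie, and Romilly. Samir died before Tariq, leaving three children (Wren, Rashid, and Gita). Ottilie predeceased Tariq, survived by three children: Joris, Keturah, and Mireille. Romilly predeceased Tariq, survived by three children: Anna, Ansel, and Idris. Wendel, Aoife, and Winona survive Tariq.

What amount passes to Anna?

Anna receives £28,000.

Elio first takes £30,000, leaving a balance of £672,000. Elio then takes one-quarter of the balance (£168,000), for a total of £198,000. The remaining £504,000 passes to the descendants.
The descendants' portion (£504,000) is divided at the children's generation into 6 shares of £84,000. Wendel, Aoife, and Winona each take £84,000. The 3 shares of the deceased (Samir, Ottilie, and Romilly) are combined into a pool of £252,000.
That pool (£252,000) is divided at the grandchildren's generation equally among Wren, Rashid, Gita, Joris, Keturah, Mireille, Anna, Ansel, and Idris: £28,000 each.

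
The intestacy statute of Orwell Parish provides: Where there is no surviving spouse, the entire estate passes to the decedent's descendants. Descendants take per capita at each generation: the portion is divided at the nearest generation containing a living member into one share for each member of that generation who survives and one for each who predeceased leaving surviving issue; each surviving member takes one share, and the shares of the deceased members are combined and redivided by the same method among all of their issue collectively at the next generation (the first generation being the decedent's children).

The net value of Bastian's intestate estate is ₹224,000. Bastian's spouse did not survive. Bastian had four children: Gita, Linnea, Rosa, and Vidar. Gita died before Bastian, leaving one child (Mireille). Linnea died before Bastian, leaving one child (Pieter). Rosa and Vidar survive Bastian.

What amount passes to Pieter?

The entire ₹224,000 passes to the descendants.
That amount (₹224,000) is divided at the children's generation into 4 shares of ₹56,000. Rosa and Vidar each take ₹56,000. The 2 shares of the deceased (Gita and Linnea) are combined into a pool of ₹112,000.
That pool (₹112,000) is divided at the grandchildren's generation equally among Mireille and Pieter: ₹56,000 each.

Pieter receives ₹56,000.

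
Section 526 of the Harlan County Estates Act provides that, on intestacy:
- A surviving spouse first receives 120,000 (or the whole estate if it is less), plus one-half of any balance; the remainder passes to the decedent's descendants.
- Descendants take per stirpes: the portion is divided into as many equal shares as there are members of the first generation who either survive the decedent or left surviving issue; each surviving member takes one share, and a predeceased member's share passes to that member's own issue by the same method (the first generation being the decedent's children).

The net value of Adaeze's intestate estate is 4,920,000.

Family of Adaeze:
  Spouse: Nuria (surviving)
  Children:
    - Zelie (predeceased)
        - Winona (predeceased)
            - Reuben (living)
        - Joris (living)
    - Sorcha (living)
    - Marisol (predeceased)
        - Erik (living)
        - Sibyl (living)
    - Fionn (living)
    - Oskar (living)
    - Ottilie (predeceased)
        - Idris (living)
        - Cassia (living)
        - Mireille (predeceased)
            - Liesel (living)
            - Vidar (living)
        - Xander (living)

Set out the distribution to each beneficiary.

Nuria first takes 120,000, leaving a balance of 4,800,000. Nuria then takes one-half of the balance (2,400,000), for a total of 2,520,000. The remaining 2,400,000 passes to the descendants.
The descendants' portion (2,400,000) is divided into 6 shares of 400,000: Sorcha, Fionn, and Oskar each take 400,000; Zelie's 400,000 share passes to Zelie's issue; Marisol's 400,000 share passes to Marisol's issue; Ottilie's 400,000 share passes to Ottilie's issue.
Zelie's share (400,000) is divided into 2 shares of 200,000: Joris takes 200,000; Winona's 200,000 share passes to Winona's issue.
Winona's share (200,000) passes entirely to Reuben.
Marisol's share (400,000) is divided into 2 shares of 200,000: Erik and Sibyl each take 200,000.
Ottilie's share (400,000) is divided into 4 shares of 100,000: Idris, Cassia, and Xander each take 100,000; Mireille's 100,000 share passes to Mireille's issue.
Mireille's share (100,000) is divided into 2 shares of 50,000: Liesel and Vidar each take 50,000.

Nuria: 2,520,000; Reuben: 200,000; Joris: 200,000; Sorcha: 400,000; Erik: 200,000; Sibyl: 200,000; Fionn: 400,000; Oskar: 400,000; Idris: 100,000; Cassia: 100,000; Liesel: 50,000; Vidar: 50,000; Xander: 100,000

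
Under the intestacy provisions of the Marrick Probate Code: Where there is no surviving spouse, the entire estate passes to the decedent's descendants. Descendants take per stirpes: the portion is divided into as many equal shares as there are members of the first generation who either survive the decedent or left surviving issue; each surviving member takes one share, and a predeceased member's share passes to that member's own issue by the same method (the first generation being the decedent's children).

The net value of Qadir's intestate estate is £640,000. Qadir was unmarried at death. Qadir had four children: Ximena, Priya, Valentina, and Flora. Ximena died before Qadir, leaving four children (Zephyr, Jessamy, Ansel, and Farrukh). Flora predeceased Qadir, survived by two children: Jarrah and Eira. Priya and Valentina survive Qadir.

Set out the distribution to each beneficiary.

Zephyr: £40,000; Jessamy: £40,000; Ansel: £40,000; Farrukh: £40,000; Priya: £160,000; Valentina: £160,000; Jarrah: £80,000; Eira: £80,000

The entire £640,000 passes to the descendants.
That amount (£640,000) is divided into 4 shares of £160,000: Priya and Valentina each take £160,000; Ximena's £160,000 share passes to Ximena's issue; Flora's £160,000 share passes to Flora's issue.
Ximena's share (£160,000) is divided into 4 shares of £40,000: Zephyr, Jessamy, Ansel, and Farrukh each take £40,000.
Flora's share (£160,000) is divided into 2 shares of £80,000: Jarrah and Eira each take £80,000.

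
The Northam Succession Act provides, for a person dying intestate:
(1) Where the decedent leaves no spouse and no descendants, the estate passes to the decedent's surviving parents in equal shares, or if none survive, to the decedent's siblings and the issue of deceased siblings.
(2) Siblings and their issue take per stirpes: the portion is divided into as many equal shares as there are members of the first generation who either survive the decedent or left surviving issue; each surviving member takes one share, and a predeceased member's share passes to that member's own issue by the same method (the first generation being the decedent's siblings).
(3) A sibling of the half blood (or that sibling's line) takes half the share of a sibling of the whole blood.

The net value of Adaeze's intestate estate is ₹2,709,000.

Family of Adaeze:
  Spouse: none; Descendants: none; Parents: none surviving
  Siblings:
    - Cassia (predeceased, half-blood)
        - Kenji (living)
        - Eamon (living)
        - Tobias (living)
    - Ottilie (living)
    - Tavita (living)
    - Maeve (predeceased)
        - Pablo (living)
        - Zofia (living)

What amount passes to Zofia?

Zofia receives ₹387,000.

The entire ₹2,709,000 passes to the siblings and their issue.
Counting each half-blood sibling's line as half a unit, there are 7/2 units in ₹2,709,000, so one unit is ₹774,000. Whole-blood lines (Ottilie, Tavita, and Maeve) take ₹774,000 each; half-blood lines (Cassia) take ₹387,000 each.
Cassia's share (₹387,000) is divided into 3 shares of ₹129,000: Kenji, Eamon, and Tobias each take ₹129,000.
Maeve's share (₹774,000) is divided into 2 shares of ₹387,000: Pablo and Zofia each take ₹387,000.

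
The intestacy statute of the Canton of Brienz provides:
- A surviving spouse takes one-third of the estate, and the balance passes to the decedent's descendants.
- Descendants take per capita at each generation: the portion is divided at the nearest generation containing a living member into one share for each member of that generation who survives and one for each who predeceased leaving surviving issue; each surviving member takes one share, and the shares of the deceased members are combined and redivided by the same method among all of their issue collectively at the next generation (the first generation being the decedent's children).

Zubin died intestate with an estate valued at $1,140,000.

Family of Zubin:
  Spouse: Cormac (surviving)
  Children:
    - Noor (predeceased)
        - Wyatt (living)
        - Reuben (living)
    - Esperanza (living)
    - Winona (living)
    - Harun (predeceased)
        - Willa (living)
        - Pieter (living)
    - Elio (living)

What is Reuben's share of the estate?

Cormac takes one-third of $1,140,000 = $380,000. The remaining $760,000 passes to the descendants.
The descendants' portion ($760,000) is divided at the children's generation into 5 shares of $152,000. Esperanza, Winona, and Elio each take $152,000. The 2 shares of the deceased (Noor and Harun) are combined into a pool of $304,000.
That pool ($304,000) is divided at the grandchildren's generation equally among Wyatt, Reuben, Willa, and Pieter: $76,000 each.

Reuben receives $76,000.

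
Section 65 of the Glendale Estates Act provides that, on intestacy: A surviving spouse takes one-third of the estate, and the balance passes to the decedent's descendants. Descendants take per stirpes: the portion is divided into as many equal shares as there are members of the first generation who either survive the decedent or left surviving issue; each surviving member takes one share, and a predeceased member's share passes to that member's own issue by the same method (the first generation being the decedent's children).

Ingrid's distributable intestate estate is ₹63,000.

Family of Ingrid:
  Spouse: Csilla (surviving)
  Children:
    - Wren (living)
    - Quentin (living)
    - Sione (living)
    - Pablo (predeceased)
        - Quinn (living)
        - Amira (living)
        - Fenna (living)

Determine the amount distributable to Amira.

Csilla takes one-third of ₹63,000 = ₹21,000. The remaining ₹42,000 passes to the descendants.
The descendants' portion (₹42,000) is divided into 4 shares of ₹10,500: Wren, Quentin, and Sione each take ₹10,500; Pablo's ₹10,500 share passes to Pablo's issue.
Pablo's share (₹10,500) is divided into 3 shares of ₹3,500: Quinn, Amira, and Fenna each take ₹3,500.

Amira receives ₹3,500.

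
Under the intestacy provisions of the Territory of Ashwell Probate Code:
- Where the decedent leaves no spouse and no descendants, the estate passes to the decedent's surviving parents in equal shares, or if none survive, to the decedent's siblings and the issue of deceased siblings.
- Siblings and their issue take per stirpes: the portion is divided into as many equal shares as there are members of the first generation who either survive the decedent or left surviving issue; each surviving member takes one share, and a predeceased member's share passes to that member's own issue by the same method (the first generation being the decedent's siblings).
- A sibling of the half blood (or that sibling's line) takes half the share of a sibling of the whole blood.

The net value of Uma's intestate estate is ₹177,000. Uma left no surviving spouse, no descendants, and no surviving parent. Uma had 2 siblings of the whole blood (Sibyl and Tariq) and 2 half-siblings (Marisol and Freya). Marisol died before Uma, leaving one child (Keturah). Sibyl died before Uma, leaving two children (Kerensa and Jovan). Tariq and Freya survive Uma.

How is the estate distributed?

Keturah: ₹29,500; Kerensa: ₹29,500; Jovan: ₹29,500; Tariq: ₹59,000; Freya: ₹29,500

The entire ₹177,000 passes to the siblings and their issue.
Counting each half-blood sibling's line as half a unit, there are 3 units in ₹177,000, so one unit is ₹59,000. Whole-blood lines (Sibyl and Tariq) take ₹59,000 each; half-blood lines (Marisol and Freya) take ₹29,500 each.
Marisol's share (₹29,500) passes entirely to Keturah.
Sibyl's share (₹59,000) is divided into 2 shares of ₹29,500: Kerensa and Jovan each take ₹29,500.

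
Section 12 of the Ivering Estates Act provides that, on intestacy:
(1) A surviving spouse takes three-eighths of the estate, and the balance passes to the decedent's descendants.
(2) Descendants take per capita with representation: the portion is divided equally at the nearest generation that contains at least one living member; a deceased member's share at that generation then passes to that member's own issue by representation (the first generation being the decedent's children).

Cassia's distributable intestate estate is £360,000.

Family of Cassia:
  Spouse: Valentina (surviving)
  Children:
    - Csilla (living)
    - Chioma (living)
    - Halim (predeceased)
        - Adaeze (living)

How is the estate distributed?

Valentina takes three-eighths of £360,000 = £135,000. The remaining £225,000 passes to the descendants.
The descendants' portion (£225,000) is divided into 3 shares of £75,000: Csilla and Chioma each take £75,000; Halim's £75,000 share passes to Halim's issue.
Halim's share (£75,000) passes entirely to Adaeze.

Valentina: £135,000; Csilla: £75,000; Chioma: £75,000; Adaeze: £75,000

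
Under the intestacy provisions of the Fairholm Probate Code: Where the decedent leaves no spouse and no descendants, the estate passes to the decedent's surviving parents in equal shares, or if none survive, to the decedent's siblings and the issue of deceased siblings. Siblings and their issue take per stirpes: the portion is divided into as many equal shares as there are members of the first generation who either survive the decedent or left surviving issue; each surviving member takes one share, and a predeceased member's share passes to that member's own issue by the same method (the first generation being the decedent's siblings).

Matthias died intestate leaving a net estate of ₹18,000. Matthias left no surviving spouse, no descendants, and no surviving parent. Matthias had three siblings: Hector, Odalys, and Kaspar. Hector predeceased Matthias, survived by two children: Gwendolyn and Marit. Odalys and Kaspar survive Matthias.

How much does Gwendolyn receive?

Gwendolyn receives ₹3,000.

The entire ₹18,000 passes to the siblings and their issue.
That amount (₹18,000) is divided into 3 shares of ₹6,000: Odalys and Kaspar each take ₹6,000; Hector's ₹6,000 share passes to Hector's issue.
Hector's share (₹6,000) is divided into 2 shares of ₹3,000: Gwendolyn and Marit each take ₹3,000.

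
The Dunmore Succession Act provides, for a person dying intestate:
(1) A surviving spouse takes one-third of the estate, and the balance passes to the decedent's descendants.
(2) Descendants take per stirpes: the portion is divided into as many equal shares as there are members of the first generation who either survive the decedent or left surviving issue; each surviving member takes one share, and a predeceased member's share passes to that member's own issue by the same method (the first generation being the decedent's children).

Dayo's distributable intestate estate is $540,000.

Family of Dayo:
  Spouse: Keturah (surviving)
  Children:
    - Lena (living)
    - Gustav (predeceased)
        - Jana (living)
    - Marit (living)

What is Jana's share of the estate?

Jana receives $120,000.

Keturah takes one-third of $540,000 = $180,000. The remaining $360,000 passes to the descendants.
The descendants' portion ($360,000) is divided into 3 shares of $120,000: Lena and Marit each take $120,000; Gustav's $120,000 share passes to Gustav's issue.
Gustav's share ($120,000) passes entirely to Jana.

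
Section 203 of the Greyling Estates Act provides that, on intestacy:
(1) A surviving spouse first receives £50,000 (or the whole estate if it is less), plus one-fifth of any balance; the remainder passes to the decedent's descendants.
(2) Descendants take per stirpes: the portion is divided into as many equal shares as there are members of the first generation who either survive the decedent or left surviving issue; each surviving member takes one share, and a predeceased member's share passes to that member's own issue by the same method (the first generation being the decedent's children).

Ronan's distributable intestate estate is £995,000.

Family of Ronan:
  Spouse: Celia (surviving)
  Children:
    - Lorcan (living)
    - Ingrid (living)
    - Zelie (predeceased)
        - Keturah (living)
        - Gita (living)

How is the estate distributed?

Celia: £239,000; Lorcan: £252,000; Ingrid: £252,000; Keturah: £126,000; Gita: £126,000

Celia first takes £50,000, leaving a balance of £945,000. Celia then takes one-fifth of the balance (£189,000), for a total of £239,000. The remaining £756,000 passes to the descendants.
The descendants' portion (£756,000) is divided into 3 shares of £252,000: Lorcan and Ingrid each take £252,000; Zelie's £252,000 share passes to Zelie's issue.
Zelie's share (£252,000) is divided into 2 shares of £126,000: Keturah and Gita each take £126,000.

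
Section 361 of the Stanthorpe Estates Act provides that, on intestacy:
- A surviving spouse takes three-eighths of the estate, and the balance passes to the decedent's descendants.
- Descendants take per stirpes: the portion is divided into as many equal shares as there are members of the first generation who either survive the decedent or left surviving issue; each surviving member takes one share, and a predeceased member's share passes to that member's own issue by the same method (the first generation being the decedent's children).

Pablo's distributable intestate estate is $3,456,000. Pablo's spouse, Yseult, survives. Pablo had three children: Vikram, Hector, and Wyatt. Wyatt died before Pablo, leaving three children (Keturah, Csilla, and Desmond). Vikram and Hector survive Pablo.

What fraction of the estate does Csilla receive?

Yseult takes three-eighths of $3,456,000 = $1,296,000. The remaining $2,160,000 passes to the descendants.
The descendants' portion ($2,160,000) is divided into 3 shares of $720,000: Vikram and Hector each take $720,000; Wyatt's $720,000 share passes to Wyatt's issue.
Wyatt's share ($720,000) is divided into 3 shares of $240,000: Keturah, Csilla, and Desmond each take $240,000.

Csilla receives 5/72 of the estate.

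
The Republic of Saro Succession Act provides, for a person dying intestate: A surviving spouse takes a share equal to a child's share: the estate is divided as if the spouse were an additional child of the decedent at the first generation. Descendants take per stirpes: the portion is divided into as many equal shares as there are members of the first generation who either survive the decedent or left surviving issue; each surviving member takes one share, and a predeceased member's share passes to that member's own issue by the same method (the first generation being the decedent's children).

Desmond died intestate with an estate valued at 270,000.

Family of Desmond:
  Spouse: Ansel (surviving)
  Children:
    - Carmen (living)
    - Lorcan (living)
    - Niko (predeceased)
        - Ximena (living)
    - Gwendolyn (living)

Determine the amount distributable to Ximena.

The spouse counts as an additional share at the children's level, so there are 5 primary shares of 54,000. Ansel takes one such share (54,000).
The children's combined portion (216,000) is divided into 4 shares of 54,000: Carmen, Lorcan, and Gwendolyn each take 54,000; Niko's 54,000 share passes to Niko's issue.
Niko's share (54,000) passes entirely to Ximena.

Ximena receives 54,000.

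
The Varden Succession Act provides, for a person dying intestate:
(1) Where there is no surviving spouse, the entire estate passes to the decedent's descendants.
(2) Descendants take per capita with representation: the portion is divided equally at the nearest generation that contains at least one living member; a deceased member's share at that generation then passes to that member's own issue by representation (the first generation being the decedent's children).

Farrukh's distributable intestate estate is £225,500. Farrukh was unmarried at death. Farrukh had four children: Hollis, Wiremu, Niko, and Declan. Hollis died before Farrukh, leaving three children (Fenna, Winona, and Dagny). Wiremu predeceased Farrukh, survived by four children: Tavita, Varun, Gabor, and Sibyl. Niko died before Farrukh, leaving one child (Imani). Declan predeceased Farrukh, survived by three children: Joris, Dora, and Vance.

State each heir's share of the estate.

Fenna: £20,500; Winona: £20,500; Dagny: £20,500; Tavita: £20,500; Varun: £20,500; Gabor: £20,500; Sibyl: £20,500; Imani: £20,500; Joris: £20,500; Dora: £20,500; Vance: £20,500

The entire £225,500 passes to the descendants.
No child survives, so the initial division is made at the grandchildren's generation.
That amount (£225,500) is divided into 11 shares of £20,500: Fenna, Winona, Dagny, Tavita, Varun, Gabor, Sibyl, Imani, Joris, Dora, and Vance each take £20,500.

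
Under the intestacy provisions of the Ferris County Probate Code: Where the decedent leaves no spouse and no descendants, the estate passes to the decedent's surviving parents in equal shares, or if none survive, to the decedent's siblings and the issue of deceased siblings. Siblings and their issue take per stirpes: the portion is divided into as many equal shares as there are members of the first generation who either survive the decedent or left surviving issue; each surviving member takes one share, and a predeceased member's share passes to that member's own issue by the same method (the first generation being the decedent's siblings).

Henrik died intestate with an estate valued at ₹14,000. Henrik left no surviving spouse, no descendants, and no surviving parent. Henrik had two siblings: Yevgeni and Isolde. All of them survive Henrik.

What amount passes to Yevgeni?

The entire ₹14,000 passes to the siblings and their issue.
That amount (₹14,000) is divided into 2 shares of ₹7,000: Yevgeni and Isolde each take ₹7,000.

Yevgeni receives ₹7,000.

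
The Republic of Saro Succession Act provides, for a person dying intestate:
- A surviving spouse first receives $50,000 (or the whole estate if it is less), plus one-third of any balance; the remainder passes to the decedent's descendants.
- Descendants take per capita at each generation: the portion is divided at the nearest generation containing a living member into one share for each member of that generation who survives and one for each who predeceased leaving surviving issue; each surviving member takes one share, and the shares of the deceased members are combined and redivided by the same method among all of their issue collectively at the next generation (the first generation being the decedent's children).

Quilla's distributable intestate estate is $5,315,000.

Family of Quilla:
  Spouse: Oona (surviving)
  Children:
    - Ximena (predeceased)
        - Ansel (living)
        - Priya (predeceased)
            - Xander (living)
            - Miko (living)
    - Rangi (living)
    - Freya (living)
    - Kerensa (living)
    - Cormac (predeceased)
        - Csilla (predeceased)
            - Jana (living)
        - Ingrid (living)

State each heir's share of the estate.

Oona first takes $50,000, leaving a balance of $5,265,000. Oona then takes one-third of the balance ($1,755,000), for a total of $1,805,000. The remaining $3,510,000 passes to the descendants.
The descendants' portion ($3,510,000) is divided at the children's generation into 5 shares of $702,000. Rangi, Freya, and Kerensa each take $702,000. The 2 shares of the deceased (Ximena and Cormac) are combined into a pool of $1,404,000.
That pool ($1,404,000) is divided at the grandchildren's generation into 4 shares of $351,000. Ansel and Ingrid each take $351,000. The 2 shares of the deceased (Priya and Csilla) are combined into a pool of $702,000.
That pool ($702,000) is divided at the great-grandchildren's generation equally among Xander, Miko, and Jana: $234,000 each.

Oona: $1,805,000; Ansel: $351,000; Xander: $234,000; Miko: $234,000; Rangi: $702,000; Freya: $702,000; Kerensa: $702,000; Jana: $234,000; Ingrid: $351,000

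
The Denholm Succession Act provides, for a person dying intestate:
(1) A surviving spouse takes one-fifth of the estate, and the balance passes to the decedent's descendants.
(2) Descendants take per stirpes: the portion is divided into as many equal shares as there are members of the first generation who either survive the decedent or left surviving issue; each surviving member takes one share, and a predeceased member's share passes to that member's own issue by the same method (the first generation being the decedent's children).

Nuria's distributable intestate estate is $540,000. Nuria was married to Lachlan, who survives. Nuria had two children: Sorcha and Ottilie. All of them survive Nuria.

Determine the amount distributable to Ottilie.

Ottilie receives $216,000.

Lachlan takes one-fifth of $540,000 = $108,000. The remaining $432,000 passes to the descendants.
The descendants' portion ($432,000) is divided into 2 shares of $216,000: Sorcha and Ottilie each take $216,000.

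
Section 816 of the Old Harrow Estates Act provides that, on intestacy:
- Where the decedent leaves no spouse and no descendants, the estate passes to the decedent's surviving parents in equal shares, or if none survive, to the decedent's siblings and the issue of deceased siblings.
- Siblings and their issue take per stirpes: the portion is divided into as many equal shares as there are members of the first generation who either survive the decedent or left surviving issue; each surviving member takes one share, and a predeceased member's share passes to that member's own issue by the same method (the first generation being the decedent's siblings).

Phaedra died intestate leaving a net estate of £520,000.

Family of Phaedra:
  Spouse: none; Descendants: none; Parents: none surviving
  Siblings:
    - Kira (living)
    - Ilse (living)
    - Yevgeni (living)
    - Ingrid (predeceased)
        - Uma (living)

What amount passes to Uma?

Uma receives £130,000.

The entire £520,000 passes to the siblings and their issue.
That amount (£520,000) is divided into 4 shares of £130,000: Kira, Ilse, and Yevgeni each take £130,000; Ingrid's £130,000 share passes to Ingrid's issue.
Ingrid's share (£130,000) passes entirely to Uma.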